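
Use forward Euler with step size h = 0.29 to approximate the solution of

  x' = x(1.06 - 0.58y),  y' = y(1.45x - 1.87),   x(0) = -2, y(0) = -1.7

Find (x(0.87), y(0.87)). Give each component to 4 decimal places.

Euler on (x,y): x_{n+1} = x_n + h·x', y_{n+1} = y_n + h·y'.
0.000000: (-2.000000, -1.700000); f=(-4.092000, 8.109000) → (-3.186680, 0.651610)
0.290000: (-3.186680, 0.651610); f=(-2.173527, -4.229396) → (-3.817003, -0.574915)
0.580000: (-3.817003, -0.574915); f=(-5.318805, 4.257045) → (-5.359456, 0.659628)
(x(0.87), y(0.87)) ≈ (-5.3595, 0.6596)

-5.3595, 0.6596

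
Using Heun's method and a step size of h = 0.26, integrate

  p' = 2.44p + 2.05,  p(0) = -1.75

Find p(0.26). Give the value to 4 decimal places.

Heun: k1 = f(t_n, p_n); k2 = f(t_n + h, p_n + h·k1); p_{n+1} = p_n + (h/2)·(k1 + k2).
t=0.000000, p=-1.750000:
  k1 = f(0.000000, -1.750000) = -2.220000
  k2 = f(0.260000, -2.327200) = -3.628368
  p ← -1.750000 + (0.26/2)·(-2.220000 + (-3.628368)) = -2.510288
p(0.26) ≈ -2.5103

-2.5103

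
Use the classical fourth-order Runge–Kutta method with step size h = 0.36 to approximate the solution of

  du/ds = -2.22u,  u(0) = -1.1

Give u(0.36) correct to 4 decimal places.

RK4: k1 = f(s_n, u_n); k2 = f(s_n + h/2, u_n + (h/2)·k1); k3 = f(s_n + h/2, u_n + (h/2)·k2); k4 = f(s_n + h, u_n + h·k3); u_{n+1} = u_n + (h/6)·(k1 + 2k2 + 2k3 + k4).
s=0.000000, u=-1.100000:
  k1 = f(0.000000, -1.100000) = 2.442000
  k2 = f(0.180000, -0.660440) = 1.466177
  k3 = f(0.180000, -0.836088) = 1.856116
  k4 = f(0.360000, -0.431798) = 0.958592
  u ← -1.100000 + (0.36/6)·(k1 + 2k2 + 2k3 + k4) = -0.497289
u(0.36) ≈ -0.4973

-0.4973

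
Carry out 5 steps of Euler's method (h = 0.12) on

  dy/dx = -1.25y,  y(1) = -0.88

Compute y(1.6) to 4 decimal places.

Euler: y_{n+1} = y_n + h·f(x_n, y_n).
x=1.000000, y=-0.880000: f=1.100000 → y ← -0.880000 + 0.12·1.100000 = -0.748000
x=1.120000, y=-0.748000: f=0.935000 → y ← -0.748000 + 0.12·0.935000 = -0.635800
x=1.240000, y=-0.635800: f=0.794750 → y ← -0.635800 + 0.12·0.794750 = -0.540430
x=1.360000, y=-0.540430: f=0.675537 → y ← -0.540430 + 0.12·0.675537 = -0.459365
x=1.480000, y=-0.459365: f=0.574207 → y ← -0.459365 + 0.12·0.574207 = -0.390461
y(1.6) ≈ -0.3905

-0.3905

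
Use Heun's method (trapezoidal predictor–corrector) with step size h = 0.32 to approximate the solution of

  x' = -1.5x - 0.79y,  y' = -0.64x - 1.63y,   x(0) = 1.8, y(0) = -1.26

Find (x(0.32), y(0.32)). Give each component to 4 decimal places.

Heun on (x,y): k1 = f(t_n, state_n); k2 = f(t_n + h, state_n + h·k1); state_{n+1} = state_n + (h/2)·(k1 + k2).
0.000000: (1.800000, -1.260000)
  k1 = (-1.704600, 0.901800)
  predictor → (1.254528, -0.971424)
  k2 = (-1.114367, 0.780523)
  → (1.348965, -0.990828)
(x(0.32), y(0.32)) ≈ (1.3490, -0.9908)

1.3490, -0.9908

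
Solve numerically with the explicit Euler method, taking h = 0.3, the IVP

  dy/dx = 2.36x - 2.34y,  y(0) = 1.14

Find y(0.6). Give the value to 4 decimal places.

0.3136

Euler: y_{n+1} = y_n + h·f(x_n, y_n).
x=0.000000, y=1.140000: f=-2.667600 → y ← 1.140000 + 0.3·(-2.667600) = 0.339720
x=0.300000, y=0.339720: f=-0.086945 → y ← 0.339720 + 0.3·(-0.086945) = 0.313637
y(0.6) ≈ 0.3136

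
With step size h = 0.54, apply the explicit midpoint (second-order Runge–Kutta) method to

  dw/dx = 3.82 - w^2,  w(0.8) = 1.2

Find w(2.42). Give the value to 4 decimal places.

Midpoint: k1 = f(x_n, w_n); k2 = f(x_n + h/2, w_n + (h/2)·k1); w_{n+1} = w_n + h·k2.
x=0.800000, w=1.200000:
  k1 = f(0.800000, 1.200000) = 2.380000
  k2 = f(1.070000, 1.842600) = 0.424825
  w ← 1.200000 + 0.54·0.424825 = 1.429406
x=1.340000, w=1.429406:
  k1 = f(1.340000, 1.429406) = 1.776800
  k2 = f(1.610000, 1.909142) = 0.175179
  w ← 1.429406 + 0.54·0.175179 = 1.524002
x=1.880000, w=1.524002:
  k1 = f(1.880000, 1.524002) = 1.497418
  k2 = f(2.150000, 1.928305) = 0.101640
  w ← 1.524002 + 0.54·0.101640 = 1.578888
w(2.42) ≈ 1.5789

1.5789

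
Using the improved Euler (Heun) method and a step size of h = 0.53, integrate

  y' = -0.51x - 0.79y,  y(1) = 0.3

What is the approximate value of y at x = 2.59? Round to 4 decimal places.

-0.8164

Heun: k1 = f(x_n, y_n); k2 = f(x_n + h, y_n + h·k1); y_{n+1} = y_n + (h/2)·(k1 + k2).
x=1.000000, y=0.300000:
  k1 = f(1.000000, 0.300000) = -0.747000
  k2 = f(1.530000, -0.095910) = -0.704531
  y ← 0.300000 + (0.53/2)·(-0.747000 + (-0.704531)) = -0.084656
x=1.530000, y=-0.084656:
  k1 = f(1.530000, -0.084656) = -0.713422
  k2 = f(2.060000, -0.462769) = -0.685012
  y ← -0.084656 + (0.53/2)·(-0.713422 + (-0.685012)) = -0.455241
x=2.060000, y=-0.455241:
  k1 = f(2.060000, -0.455241) = -0.690960
  k2 = f(2.590000, -0.821449) = -0.671955
  y ← -0.455241 + (0.53/2)·(-0.690960 + (-0.671955)) = -0.816413
y(2.59) ≈ -0.8164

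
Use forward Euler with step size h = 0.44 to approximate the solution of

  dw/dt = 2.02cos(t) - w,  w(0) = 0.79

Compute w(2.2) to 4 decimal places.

0.4061

Euler: w_{n+1} = w_n + h·f(t_n, w_n).
t=0.000000, w=0.790000: f=1.230000 → w ← 0.790000 + 0.44·1.230000 = 1.331200
t=0.440000, w=1.331200: f=0.496398 → w ← 1.331200 + 0.44·0.496398 = 1.549615
t=0.880000, w=1.549615: f=-0.262570 → w ← 1.549615 + 0.44·(-0.262570) = 1.434084
t=1.320000, w=1.434084: f=-0.932770 → w ← 1.434084 + 0.44·(-0.932770) = 1.023666
t=1.760000, w=1.023666: f=-1.403581 → w ← 1.023666 + 0.44·(-1.403581) = 0.406090
w(2.2) ≈ 0.4061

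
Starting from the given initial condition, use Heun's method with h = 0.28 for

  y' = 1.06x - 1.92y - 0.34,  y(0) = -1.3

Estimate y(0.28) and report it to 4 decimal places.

Heun: k1 = f(x_n, y_n); k2 = f(x_n + h, y_n + h·k1); y_{n+1} = y_n + (h/2)·(k1 + k2).
x=0.000000, y=-1.300000:
  k1 = f(0.000000, -1.300000) = 2.156000
  k2 = f(0.280000, -0.696320) = 1.293734
  y ← -1.300000 + (0.28/2)·(2.156000 + 1.293734) = -0.817037
y(0.28) ≈ -0.8170

-0.8170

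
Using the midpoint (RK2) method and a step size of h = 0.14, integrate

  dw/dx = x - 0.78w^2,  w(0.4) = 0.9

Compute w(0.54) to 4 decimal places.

Midpoint: k1 = f(x_n, w_n); k2 = f(x_n + h/2, w_n + (h/2)·k1); w_{n+1} = w_n + h·k2.
x=0.400000, w=0.900000:
  k1 = f(0.400000, 0.900000) = -0.231800
  k2 = f(0.470000, 0.883774) = -0.139224
  w ← 0.900000 + 0.14·(-0.139224) = 0.880509
w(0.54) ≈ 0.8805

0.8805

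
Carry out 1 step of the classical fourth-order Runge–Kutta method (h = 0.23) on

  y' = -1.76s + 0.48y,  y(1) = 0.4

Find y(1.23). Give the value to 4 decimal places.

-0.0296

RK4: k1 = f(s_n, y_n); k2 = f(s_n + h/2, y_n + (h/2)·k1); k3 = f(s_n + h/2, y_n + (h/2)·k2); k4 = f(s_n + h, y_n + h·k3); y_{n+1} = y_n + (h/6)·(k1 + 2k2 + 2k3 + k4).
s=1.000000, y=0.400000:
  k1 = f(1.000000, 0.400000) = -1.568000
  k2 = f(1.115000, 0.219680) = -1.856954
  k3 = f(1.115000, 0.186450) = -1.872904
  k4 = f(1.230000, -0.030768) = -2.179569
  y ← 0.400000 + (0.23/6)·(k1 + 2k2 + 2k3 + k4) = -0.029613
y(1.23) ≈ -0.0296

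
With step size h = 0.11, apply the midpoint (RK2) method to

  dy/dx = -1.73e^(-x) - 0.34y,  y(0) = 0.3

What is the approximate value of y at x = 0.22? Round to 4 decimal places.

-0.0499

Midpoint: k1 = f(x_n, y_n); k2 = f(x_n + h/2, y_n + (h/2)·k1); y_{n+1} = y_n + h·k2.
x=0.000000, y=0.300000:
  k1 = f(0.000000, 0.300000) = -1.832000
  k2 = f(0.055000, 0.199240) = -1.705161
  y ← 0.300000 + 0.11·(-1.705161) = 0.112432
x=0.110000, y=0.112432:
  k1 = f(0.110000, 0.112432) = -1.588020
  k2 = f(0.165000, 0.025091) = -1.475387
  y ← 0.112432 + 0.11·(-1.475387) = -0.049860
y(0.22) ≈ -0.0499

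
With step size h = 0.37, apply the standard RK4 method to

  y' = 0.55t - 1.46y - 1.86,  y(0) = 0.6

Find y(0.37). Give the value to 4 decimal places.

-0.1497

RK4: k1 = f(t_n, y_n); k2 = f(t_n + h/2, y_n + (h/2)·k1); k3 = f(t_n + h/2, y_n + (h/2)·k2); k4 = f(t_n + h, y_n + h·k3); y_{n+1} = y_n + (h/6)·(k1 + 2k2 + 2k3 + k4).
t=0.000000, y=0.600000:
  k1 = f(0.000000, 0.600000) = -2.736000
  k2 = f(0.185000, 0.093840) = -1.895256
  k3 = f(0.185000, 0.249378) = -2.122341
  k4 = f(0.370000, -0.185266) = -1.386011
  y ← 0.600000 + (0.37/6)·(k1 + 2k2 + 2k3 + k4) = -0.149694
y(0.37) ≈ -0.1497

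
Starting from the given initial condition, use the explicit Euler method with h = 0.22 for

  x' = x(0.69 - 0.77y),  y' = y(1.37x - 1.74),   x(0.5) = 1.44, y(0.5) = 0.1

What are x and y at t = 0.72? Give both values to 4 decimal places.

1.6342, 0.1051

Euler on (x,y): x_{n+1} = x_n + h·x', y_{n+1} = y_n + h·y'.
0.500000: (1.440000, 0.100000); f=(0.882720, 0.023280) → (1.634198, 0.105122)
(x(0.72), y(0.72)) ≈ (1.6342, 0.1051)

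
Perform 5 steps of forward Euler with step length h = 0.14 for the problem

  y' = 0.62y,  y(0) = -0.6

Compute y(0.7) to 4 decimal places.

-0.9097

Euler: y_{n+1} = y_n + h·f(t_n, y_n).
t=0.000000, y=-0.600000: f=-0.372000 → y ← -0.600000 + 0.14·(-0.372000) = -0.652080
t=0.140000, y=-0.652080: f=-0.404290 → y ← -0.652080 + 0.14·(-0.404290) = -0.708681
t=0.280000, y=-0.708681: f=-0.439382 → y ← -0.708681 + 0.14·(-0.439382) = -0.770194
t=0.420000, y=-0.770194: f=-0.477520 → y ← -0.770194 + 0.14·(-0.477520) = -0.837047
t=0.560000, y=-0.837047: f=-0.518969 → y ← -0.837047 + 0.14·(-0.518969) = -0.909703
y(0.7) ≈ -0.9097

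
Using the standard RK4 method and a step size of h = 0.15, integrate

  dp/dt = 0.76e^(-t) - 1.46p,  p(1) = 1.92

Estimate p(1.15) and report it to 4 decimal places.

RK4: k1 = f(t_n, p_n); k2 = f(t_n + h/2, p_n + (h/2)·k1); k3 = f(t_n + h/2, p_n + (h/2)·k2); k4 = f(t_n + h, p_n + h·k3); p_{n+1} = p_n + (h/6)·(k1 + 2k2 + 2k3 + k4).
t=1.000000, p=1.920000:
  k1 = f(1.000000, 1.920000) = -2.523612
  k2 = f(1.075000, 1.730729) = -2.267478
  k3 = f(1.075000, 1.749939) = -2.295525
  k4 = f(1.150000, 1.575671) = -2.059836
  p ← 1.920000 + (0.15/6)·(k1 + 2k2 + 2k3 + k4) = 1.577264
p(1.15) ≈ 1.5773

1.5773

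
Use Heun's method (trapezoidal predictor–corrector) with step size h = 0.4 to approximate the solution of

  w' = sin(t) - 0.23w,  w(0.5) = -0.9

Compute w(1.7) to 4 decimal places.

Heun: k1 = f(t_n, w_n); k2 = f(t_n + h, w_n + h·k1); w_{n+1} = w_n + (h/2)·(k1 + k2).
t=0.500000, w=-0.900000:
  k1 = f(0.500000, -0.900000) = 0.686426
  k2 = f(0.900000, -0.625430) = 0.927176
  w ← -0.900000 + (0.4/2)·(0.686426 + 0.927176) = -0.577280
t=0.900000, w=-0.577280:
  k1 = f(0.900000, -0.577280) = 0.916101
  k2 = f(1.300000, -0.210839) = 1.012051
  w ← -0.577280 + (0.4/2)·(0.916101 + 1.012051) = -0.191649
t=1.300000, w=-0.191649:
  k1 = f(1.300000, -0.191649) = 1.007638
  k2 = f(1.700000, 0.211406) = 0.943041
  w ← -0.191649 + (0.4/2)·(1.007638 + 0.943041) = 0.198487
w(1.7) ≈ 0.1985

0.1985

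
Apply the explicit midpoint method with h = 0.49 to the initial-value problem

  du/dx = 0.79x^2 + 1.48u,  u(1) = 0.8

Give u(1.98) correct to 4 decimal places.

6.1111

Midpoint: k1 = f(x_n, u_n); k2 = f(x_n + h/2, u_n + (h/2)·k1); u_{n+1} = u_n + h·k2.
x=1.000000, u=0.800000:
  k1 = f(1.000000, 0.800000) = 1.974000
  k2 = f(1.245000, 1.283630) = 3.124292
  u ← 0.800000 + 0.49·3.124292 = 2.330903
x=1.490000, u=2.330903:
  k1 = f(1.490000, 2.330903) = 5.203616
  k2 = f(1.735000, 3.605789) = 7.714645
  u ← 2.330903 + 0.49·7.714645 = 6.111079
u(1.98) ≈ 6.1111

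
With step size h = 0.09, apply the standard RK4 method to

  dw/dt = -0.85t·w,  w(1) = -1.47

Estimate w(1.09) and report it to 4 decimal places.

-1.3571

RK4: k1 = f(t_n, w_n); k2 = f(t_n + h/2, w_n + (h/2)·k1); k3 = f(t_n + h/2, w_n + (h/2)·k2); k4 = f(t_n + h, w_n + h·k3); w_{n+1} = w_n + (h/6)·(k1 + 2k2 + 2k3 + k4).
t=1.000000, w=-1.470000:
  k1 = f(1.000000, -1.470000) = 1.249500
  k2 = f(1.045000, -1.413772) = 1.255783
  k3 = f(1.045000, -1.413490) = 1.255532
  k4 = f(1.090000, -1.357002) = 1.257262
  w ← -1.470000 + (0.09/6)·(k1 + 2k2 + 2k3 + k4) = -1.357059
w(1.09) ≈ -1.3571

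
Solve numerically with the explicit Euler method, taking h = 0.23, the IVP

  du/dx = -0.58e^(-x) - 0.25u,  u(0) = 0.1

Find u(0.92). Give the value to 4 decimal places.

-0.2732

Euler: u_{n+1} = u_n + h·f(x_n, u_n).
x=0.000000, u=0.100000: f=-0.605000 → u ← 0.100000 + 0.23·(-0.605000) = -0.039150
x=0.230000, u=-0.039150: f=-0.451042 → u ← -0.039150 + 0.23·(-0.451042) = -0.142890
x=0.460000, u=-0.142890: f=-0.330422 → u ← -0.142890 + 0.23·(-0.330422) = -0.218887
x=0.690000, u=-0.218887: f=-0.236192 → u ← -0.218887 + 0.23·(-0.236192) = -0.273211
u(0.92) ≈ -0.2732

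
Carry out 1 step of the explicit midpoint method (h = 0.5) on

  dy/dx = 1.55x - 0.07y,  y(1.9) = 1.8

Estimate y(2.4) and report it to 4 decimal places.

Midpoint: k1 = f(x_n, y_n); k2 = f(x_n + h/2, y_n + (h/2)·k1); y_{n+1} = y_n + h·k2.
x=1.900000, y=1.800000:
  k1 = f(1.900000, 1.800000) = 2.819000
  k2 = f(2.150000, 2.504750) = 3.157167
  y ← 1.800000 + 0.5·3.157167 = 3.378584
y(2.4) ≈ 3.3786

3.3786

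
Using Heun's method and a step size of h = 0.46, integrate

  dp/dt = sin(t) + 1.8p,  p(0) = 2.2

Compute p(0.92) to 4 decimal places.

10.9584

Heun: k1 = f(t_n, p_n); k2 = f(t_n + h, p_n + h·k1); p_{n+1} = p_n + (h/2)·(k1 + k2).
t=0.000000, p=2.200000:
  k1 = f(0.000000, 2.200000) = 3.960000
  k2 = f(0.460000, 4.021600) = 7.682828
  p ← 2.200000 + (0.46/2)·(3.960000 + 7.682828) = 4.877850
t=0.460000, p=4.877850:
  k1 = f(0.460000, 4.877850) = 9.224079
  k2 = f(0.920000, 9.120927) = 17.213270
  p ← 4.877850 + (0.46/2)·(9.224079 + 17.213270) = 10.958441
p(0.92) ≈ 10.9584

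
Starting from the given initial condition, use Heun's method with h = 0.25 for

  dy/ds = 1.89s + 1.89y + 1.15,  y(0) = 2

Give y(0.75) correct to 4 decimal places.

10.5852

Heun: k1 = f(s_n, y_n); k2 = f(s_n + h, y_n + h·k1); y_{n+1} = y_n + (h/2)·(k1 + k2).
s=0.000000, y=2.000000:
  k1 = f(0.000000, 2.000000) = 4.930000
  k2 = f(0.250000, 3.232500) = 7.731925
  y ← 2.000000 + (0.25/2)·(4.930000 + 7.731925) = 3.582741
s=0.250000, y=3.582741:
  k1 = f(0.250000, 3.582741) = 8.393880
  k2 = f(0.500000, 5.681211) = 12.832488
  y ← 3.582741 + (0.25/2)·(8.393880 + 12.832488) = 6.236037
s=0.500000, y=6.236037:
  k1 = f(0.500000, 6.236037) = 13.881109
  k2 = f(0.750000, 9.706314) = 20.912433
  y ← 6.236037 + (0.25/2)·(13.881109 + 20.912433) = 10.585229
y(0.75) ≈ 10.5852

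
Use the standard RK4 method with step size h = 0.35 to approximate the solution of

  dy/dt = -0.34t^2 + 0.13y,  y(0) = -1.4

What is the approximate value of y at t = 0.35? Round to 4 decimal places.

RK4: k1 = f(t_n, y_n); k2 = f(t_n + h/2, y_n + (h/2)·k1); k3 = f(t_n + h/2, y_n + (h/2)·k2); k4 = f(t_n + h, y_n + h·k3); y_{n+1} = y_n + (h/6)·(k1 + 2k2 + 2k3 + k4).
t=0.000000, y=-1.400000:
  k1 = f(0.000000, -1.400000) = -0.182000
  k2 = f(0.175000, -1.431850) = -0.196553
  k3 = f(0.175000, -1.434397) = -0.196884
  k4 = f(0.350000, -1.468909) = -0.232608
  y ← -1.400000 + (0.35/6)·(k1 + 2k2 + 2k3 + k4) = -1.470086
y(0.35) ≈ -1.4701

-1.4701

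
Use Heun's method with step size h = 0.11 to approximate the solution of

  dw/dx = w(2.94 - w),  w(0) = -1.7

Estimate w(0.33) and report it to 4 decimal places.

-18.0000

Heun: k1 = f(x_n, w_n); k2 = f(x_n + h, w_n + h·k1); w_{n+1} = w_n + (h/2)·(k1 + k2).
x=0.000000, w=-1.700000:
  k1 = f(0.000000, -1.700000) = -7.888000
  k2 = f(0.110000, -2.567680) = -14.141960
  w ← -1.700000 + (0.11/2)·(-7.888000 + (-14.141960)) = -2.911648
x=0.110000, w=-2.911648:
  k1 = f(0.110000, -2.911648) = -17.037937
  k2 = f(0.220000, -4.785821) = -36.974395
  w ← -2.911648 + (0.11/2)·(-17.037937 + (-36.974395)) = -5.882326
x=0.220000, w=-5.882326:
  k1 = f(0.220000, -5.882326) = -51.895799
  k2 = f(0.330000, -11.590864) = -168.425266
  w ← -5.882326 + (0.11/2)·(-51.895799 + (-168.425266)) = -17.999985
w(0.33) ≈ -18.0000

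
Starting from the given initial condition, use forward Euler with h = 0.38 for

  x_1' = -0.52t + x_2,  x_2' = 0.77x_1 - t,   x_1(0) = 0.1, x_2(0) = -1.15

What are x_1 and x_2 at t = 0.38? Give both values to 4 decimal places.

-0.3370, -1.1207

Euler on (x_1,x_2): x_1_{n+1} = x_1_n + h·x_1', x_2_{n+1} = x_2_n + h·x_2'.
0.000000: (0.100000, -1.150000); f=(-1.150000, 0.077000) → (-0.337000, -1.120740)
(x_1(0.38), x_2(0.38)) ≈ (-0.3370, -1.1207)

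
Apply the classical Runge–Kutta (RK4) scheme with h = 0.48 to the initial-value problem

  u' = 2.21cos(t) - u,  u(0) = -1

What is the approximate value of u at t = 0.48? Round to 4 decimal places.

0.1871

RK4: k1 = f(t_n, u_n); k2 = f(t_n + h/2, u_n + (h/2)·k1); k3 = f(t_n + h/2, u_n + (h/2)·k2); k4 = f(t_n + h, u_n + h·k3); u_{n+1} = u_n + (h/6)·(k1 + 2k2 + 2k3 + k4).
t=0.000000, u=-1.000000:
  k1 = f(0.000000, -1.000000) = 3.210000
  k2 = f(0.240000, -0.229600) = 2.376257
  k3 = f(0.240000, -0.429698) = 2.576355
  k4 = f(0.480000, 0.236651) = 1.723608
  u ← -1.000000 + (0.48/6)·(k1 + 2k2 + 2k3 + k4) = 0.187107
u(0.48) ≈ 0.1871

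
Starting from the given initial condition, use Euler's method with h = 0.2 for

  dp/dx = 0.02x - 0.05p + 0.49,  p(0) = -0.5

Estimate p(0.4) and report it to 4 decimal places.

Euler: p_{n+1} = p_n + h·f(x_n, p_n).
x=0.000000, p=-0.500000: f=0.515000 → p ← -0.500000 + 0.2·0.515000 = -0.397000
x=0.200000, p=-0.397000: f=0.513850 → p ← -0.397000 + 0.2·0.513850 = -0.294230
p(0.4) ≈ -0.2942

-0.2942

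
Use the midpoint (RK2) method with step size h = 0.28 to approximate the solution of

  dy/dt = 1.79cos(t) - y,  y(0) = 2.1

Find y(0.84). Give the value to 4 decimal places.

1.7847

Midpoint: k1 = f(t_n, y_n); k2 = f(t_n + h/2, y_n + (h/2)·k1); y_{n+1} = y_n + h·k2.
t=0.000000, y=2.100000:
  k1 = f(0.000000, 2.100000) = -0.310000
  k2 = f(0.140000, 2.056600) = -0.284113
  y ← 2.100000 + 0.28·(-0.284113) = 2.020448
t=0.280000, y=2.020448:
  k1 = f(0.280000, 2.020448) = -0.300159
  k2 = f(0.420000, 1.978426) = -0.343997
  y ← 2.020448 + 0.28·(-0.343997) = 1.924129
t=0.560000, y=1.924129:
  k1 = f(0.560000, 1.924129) = -0.407543
  k2 = f(0.700000, 1.867073) = -0.498006
  y ← 1.924129 + 0.28·(-0.498006) = 1.784688
y(0.84) ≈ 1.7847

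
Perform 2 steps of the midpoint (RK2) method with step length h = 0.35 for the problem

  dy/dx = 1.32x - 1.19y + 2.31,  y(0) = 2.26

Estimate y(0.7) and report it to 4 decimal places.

2.3475

Midpoint: k1 = f(x_n, y_n); k2 = f(x_n + h/2, y_n + (h/2)·k1); y_{n+1} = y_n + h·k2.
x=0.000000, y=2.260000:
  k1 = f(0.000000, 2.260000) = -0.379400
  k2 = f(0.175000, 2.193605) = -0.069390
  y ← 2.260000 + 0.35·(-0.069390) = 2.235714
x=0.350000, y=2.235714:
  k1 = f(0.350000, 2.235714) = 0.111501
  k2 = f(0.525000, 2.255226) = 0.319281
  y ← 2.235714 + 0.35·0.319281 = 2.347462
y(0.7) ≈ 2.3475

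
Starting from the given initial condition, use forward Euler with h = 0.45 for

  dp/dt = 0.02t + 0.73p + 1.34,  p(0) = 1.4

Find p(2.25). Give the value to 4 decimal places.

Euler: p_{n+1} = p_n + h·f(t_n, p_n).
t=0.000000, p=1.400000: f=2.362000 → p ← 1.400000 + 0.45·2.362000 = 2.462900
t=0.450000, p=2.462900: f=3.146917 → p ← 2.462900 + 0.45·3.146917 = 3.879013
t=0.900000, p=3.879013: f=4.189679 → p ← 3.879013 + 0.45·4.189679 = 5.764368
t=1.350000, p=5.764368: f=5.574989 → p ← 5.764368 + 0.45·5.574989 = 8.273113
t=1.800000, p=8.273113: f=7.415373 → p ← 8.273113 + 0.45·7.415373 = 11.610031
p(2.25) ≈ 11.6100

11.6100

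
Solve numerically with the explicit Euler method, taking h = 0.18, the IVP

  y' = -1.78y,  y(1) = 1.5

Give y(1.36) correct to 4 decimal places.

Euler: y_{n+1} = y_n + h·f(x_n, y_n).
x=1.000000, y=1.500000: f=-2.670000 → y ← 1.500000 + 0.18·(-2.670000) = 1.019400
x=1.180000, y=1.019400: f=-1.814532 → y ← 1.019400 + 0.18·(-1.814532) = 0.692784
y(1.36) ≈ 0.6928

0.6928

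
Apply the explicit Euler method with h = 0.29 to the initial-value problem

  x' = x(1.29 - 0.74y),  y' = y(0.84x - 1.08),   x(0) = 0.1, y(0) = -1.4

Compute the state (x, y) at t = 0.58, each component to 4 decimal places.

0.2659, -0.7244

Euler on (x,y): x_{n+1} = x_n + h·x', y_{n+1} = y_n + h·y'.
0.000000: (0.100000, -1.400000); f=(0.232600, 1.394400) → (0.167454, -0.995624)
0.290000: (0.167454, -0.995624); f=(0.339389, 0.935228) → (0.265877, -0.724408)
(x(0.58), y(0.58)) ≈ (0.2659, -0.7244)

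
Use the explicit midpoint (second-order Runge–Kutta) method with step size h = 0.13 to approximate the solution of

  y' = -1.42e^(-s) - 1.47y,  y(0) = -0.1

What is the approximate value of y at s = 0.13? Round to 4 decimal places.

Midpoint: k1 = f(s_n, y_n); k2 = f(s_n + h/2, y_n + (h/2)·k1); y_{n+1} = y_n + h·k2.
s=0.000000, y=-0.100000:
  k1 = f(0.000000, -0.100000) = -1.273000
  k2 = f(0.065000, -0.182745) = -1.062001
  y ← -0.100000 + 0.13·(-1.062001) = -0.238060
y(0.13) ≈ -0.2381

-0.2381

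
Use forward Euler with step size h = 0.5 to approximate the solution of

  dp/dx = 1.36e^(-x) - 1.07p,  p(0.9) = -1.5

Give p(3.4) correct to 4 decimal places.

0.0853

Euler: p_{n+1} = p_n + h·f(x_n, p_n).
x=0.900000, p=-1.500000: f=2.157935 → p ← -1.500000 + 0.5·2.157935 = -0.421033
x=1.400000, p=-0.421033: f=0.785877 → p ← -0.421033 + 0.5·0.785877 = -0.028094
x=1.900000, p=-0.028094: f=0.233474 → p ← -0.028094 + 0.5·0.233474 = 0.088643
x=2.400000, p=0.088643: f=0.028529 → p ← 0.088643 + 0.5·0.028529 = 0.102907
x=2.900000, p=0.102907: f=-0.035279 → p ← 0.102907 + 0.5·(-0.035279) = 0.085268
p(3.4) ≈ 0.0853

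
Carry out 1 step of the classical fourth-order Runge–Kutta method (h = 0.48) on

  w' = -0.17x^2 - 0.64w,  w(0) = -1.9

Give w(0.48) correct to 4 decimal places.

-1.4033

RK4: k1 = f(x_n, w_n); k2 = f(x_n + h/2, w_n + (h/2)·k1); k3 = f(x_n + h/2, w_n + (h/2)·k2); k4 = f(x_n + h, w_n + h·k3); w_{n+1} = w_n + (h/6)·(k1 + 2k2 + 2k3 + k4).
x=0.000000, w=-1.900000:
  k1 = f(0.000000, -1.900000) = 1.216000
  k2 = f(0.240000, -1.608160) = 1.019430
  k3 = f(0.240000, -1.655337) = 1.049623
  k4 = f(0.480000, -1.396181) = 0.854388
  w ← -1.900000 + (0.48/6)·(k1 + 2k2 + 2k3 + k4) = -1.403320
w(0.48) ≈ -1.4033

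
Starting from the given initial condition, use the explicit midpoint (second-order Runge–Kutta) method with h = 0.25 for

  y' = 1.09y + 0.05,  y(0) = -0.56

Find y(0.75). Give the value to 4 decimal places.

Midpoint: k1 = f(x_n, y_n); k2 = f(x_n + h/2, y_n + (h/2)·k1); y_{n+1} = y_n + h·k2.
x=0.000000, y=-0.560000:
  k1 = f(0.000000, -0.560000) = -0.560400
  k2 = f(0.125000, -0.630050) = -0.636755
  y ← -0.560000 + 0.25·(-0.636755) = -0.719189
x=0.250000, y=-0.719189:
  k1 = f(0.250000, -0.719189) = -0.733916
  k2 = f(0.375000, -0.810928) = -0.833912
  y ← -0.719189 + 0.25·(-0.833912) = -0.927667
x=0.500000, y=-0.927667:
  k1 = f(0.500000, -0.927667) = -0.961157
  k2 = f(0.625000, -1.047811) = -1.092114
  y ← -0.927667 + 0.25·(-1.092114) = -1.200695
y(0.75) ≈ -1.2007

-1.2007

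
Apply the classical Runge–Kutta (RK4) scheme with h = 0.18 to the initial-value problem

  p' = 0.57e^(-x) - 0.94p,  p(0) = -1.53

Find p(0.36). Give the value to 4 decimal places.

RK4: k1 = f(x_n, p_n); k2 = f(x_n + h/2, p_n + (h/2)·k1); k3 = f(x_n + h/2, p_n + (h/2)·k2); k4 = f(x_n + h, p_n + h·k3); p_{n+1} = p_n + (h/6)·(k1 + 2k2 + 2k3 + k4).
x=0.000000, p=-1.530000:
  k1 = f(0.000000, -1.530000) = 2.008200
  k2 = f(0.090000, -1.349262) = 1.789247
  k3 = f(0.090000, -1.368968) = 1.807770
  k4 = f(0.180000, -1.204601) = 1.608429
  p ← -1.530000 + (0.18/6)·(k1 + 2k2 + 2k3 + k4) = -1.205680
x=0.180000, p=-1.205680:
  k1 = f(0.180000, -1.205680) = 1.609443
  k2 = f(0.270000, -1.060830) = 1.432307
  k3 = f(0.270000, -1.076772) = 1.447292
  k4 = f(0.360000, -0.945167) = 1.286133
  p ← -1.205680 + (0.18/6)·(k1 + 2k2 + 2k3 + k4) = -0.946037
p(0.36) ≈ -0.9460

-0.9460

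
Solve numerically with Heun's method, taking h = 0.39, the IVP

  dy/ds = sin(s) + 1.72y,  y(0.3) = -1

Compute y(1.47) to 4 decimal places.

-4.8208

Heun: k1 = f(s_n, y_n); k2 = f(s_n + h, y_n + h·k1); y_{n+1} = y_n + (h/2)·(k1 + k2).
s=0.300000, y=-1.000000:
  k1 = f(0.300000, -1.000000) = -1.424480
  k2 = f(0.690000, -1.555547) = -2.039004
  y ← -1.000000 + (0.39/2)·(-1.424480 + (-2.039004)) = -1.675379
s=0.690000, y=-1.675379:
  k1 = f(0.690000, -1.675379) = -2.245115
  k2 = f(1.080000, -2.550974) = -3.505718
  y ← -1.675379 + (0.39/2)·(-2.245115 + (-3.505718)) = -2.796792
s=1.080000, y=-2.796792:
  k1 = f(1.080000, -2.796792) = -3.928524
  k2 = f(1.470000, -4.328916) = -6.450811
  y ← -2.796792 + (0.39/2)·(-3.928524 + (-6.450811)) = -4.820762
y(1.47) ≈ -4.8208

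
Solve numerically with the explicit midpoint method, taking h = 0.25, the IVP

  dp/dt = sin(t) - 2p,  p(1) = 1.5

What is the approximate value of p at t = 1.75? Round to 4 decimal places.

0.7373

Midpoint: k1 = f(t_n, p_n); k2 = f(t_n + h/2, p_n + (h/2)·k1); p_{n+1} = p_n + h·k2.
t=1.000000, p=1.500000:
  k1 = f(1.000000, 1.500000) = -2.158529
  k2 = f(1.125000, 1.230184) = -1.558100
  p ← 1.500000 + 0.25·(-1.558100) = 1.110475
t=1.250000, p=1.110475:
  k1 = f(1.250000, 1.110475) = -1.271965
  k2 = f(1.375000, 0.951479) = -0.922066
  p ← 1.110475 + 0.25·(-0.922066) = 0.879959
t=1.500000, p=0.879959:
  k1 = f(1.500000, 0.879959) = -0.762422
  k2 = f(1.625000, 0.784656) = -0.570780
  p ← 0.879959 + 0.25·(-0.570780) = 0.737264
p(1.75) ≈ 0.7373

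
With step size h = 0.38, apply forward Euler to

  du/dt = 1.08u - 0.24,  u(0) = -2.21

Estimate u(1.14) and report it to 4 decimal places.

-6.6016

Euler: u_{n+1} = u_n + h·f(t_n, u_n).
t=0.000000, u=-2.210000: f=-2.626800 → u ← -2.210000 + 0.38·(-2.626800) = -3.208184
t=0.380000, u=-3.208184: f=-3.704839 → u ← -3.208184 + 0.38·(-3.704839) = -4.616023
t=0.760000, u=-4.616023: f=-5.225305 → u ← -4.616023 + 0.38·(-5.225305) = -6.601638
u(1.14) ≈ -6.6016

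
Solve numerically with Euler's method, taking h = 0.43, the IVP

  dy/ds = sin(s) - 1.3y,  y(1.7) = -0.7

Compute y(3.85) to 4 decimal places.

-0.0079

Euler: y_{n+1} = y_n + h·f(s_n, y_n).
s=1.700000, y=-0.700000: f=1.901665 → y ← -0.700000 + 0.43·1.901665 = 0.117716
s=2.130000, y=0.117716: f=0.694647 → y ← 0.117716 + 0.43·0.694647 = 0.416414
s=2.560000, y=0.416414: f=0.008017 → y ← 0.416414 + 0.43·0.008017 = 0.419861
s=2.990000, y=0.419861: f=-0.394807 → y ← 0.419861 + 0.43·(-0.394807) = 0.250094
s=3.420000, y=0.250094: f=-0.599947 → y ← 0.250094 + 0.43·(-0.599947) = -0.007883
y(3.85) ≈ -0.0079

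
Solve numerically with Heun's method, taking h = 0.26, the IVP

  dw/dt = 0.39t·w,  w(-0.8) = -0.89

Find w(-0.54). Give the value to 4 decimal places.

Heun: k1 = f(t_n, w_n); k2 = f(t_n + h, w_n + h·k1); w_{n+1} = w_n + (h/2)·(k1 + k2).
t=-0.800000, w=-0.890000:
  k1 = f(-0.800000, -0.890000) = 0.277680
  k2 = f(-0.540000, -0.817803) = 0.172229
  w ← -0.890000 + (0.26/2)·(0.277680 + 0.172229) = -0.831512
w(-0.54) ≈ -0.8315

-0.8315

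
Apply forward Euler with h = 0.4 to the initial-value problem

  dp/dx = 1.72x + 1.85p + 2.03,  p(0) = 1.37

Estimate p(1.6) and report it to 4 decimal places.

Euler: p_{n+1} = p_n + h·f(x_n, p_n).
x=0.000000, p=1.370000: f=4.564500 → p ← 1.370000 + 0.4·4.564500 = 3.195800
x=0.400000, p=3.195800: f=8.630230 → p ← 3.195800 + 0.4·8.630230 = 6.647892
x=0.800000, p=6.647892: f=15.704600 → p ← 6.647892 + 0.4·15.704600 = 12.929732
x=1.200000, p=12.929732: f=28.014004 → p ← 12.929732 + 0.4·28.014004 = 24.135334
p(1.6) ≈ 24.1353

24.1353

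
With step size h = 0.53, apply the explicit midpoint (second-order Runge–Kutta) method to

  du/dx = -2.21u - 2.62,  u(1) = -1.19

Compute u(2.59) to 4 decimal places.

-1.1861

Midpoint: k1 = f(x_n, u_n); k2 = f(x_n + h/2, u_n + (h/2)·k1); u_{n+1} = u_n + h·k2.
x=1.000000, u=-1.190000:
  k1 = f(1.000000, -1.190000) = 0.009900
  k2 = f(1.265000, -1.187377) = 0.004102
  u ← -1.190000 + 0.53·0.004102 = -1.187826
x=1.530000, u=-1.187826:
  k1 = f(1.530000, -1.187826) = 0.005095
  k2 = f(1.795000, -1.186476) = 0.002111
  u ← -1.187826 + 0.53·0.002111 = -1.186707
x=2.060000, u=-1.186707:
  k1 = f(2.060000, -1.186707) = 0.002622
  k2 = f(2.325000, -1.186012) = 0.001087
  u ← -1.186707 + 0.53·0.001087 = -1.186131
u(2.59) ≈ -1.1861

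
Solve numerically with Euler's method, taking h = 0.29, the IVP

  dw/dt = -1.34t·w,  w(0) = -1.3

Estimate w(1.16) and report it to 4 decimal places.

Euler: w_{n+1} = w_n + h·f(t_n, w_n).
t=0.000000, w=-1.300000: f=0.000000 → w ← -1.300000 + 0.29·0.000000 = -1.300000
t=0.290000, w=-1.300000: f=0.505180 → w ← -1.300000 + 0.29·0.505180 = -1.153498
t=0.580000, w=-1.153498: f=0.896498 → w ← -1.153498 + 0.29·0.896498 = -0.893513
t=0.870000, w=-0.893513: f=1.041658 → w ← -0.893513 + 0.29·1.041658 = -0.591432
w(1.16) ≈ -0.5914

-0.5914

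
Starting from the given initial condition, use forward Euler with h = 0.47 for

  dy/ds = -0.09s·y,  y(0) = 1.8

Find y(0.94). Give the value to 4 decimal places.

1.7642

Euler: y_{n+1} = y_n + h·f(s_n, y_n).
s=0.000000, y=1.800000: f=0.000000 → y ← 1.800000 + 0.47·0.000000 = 1.800000
s=0.470000, y=1.800000: f=-0.076140 → y ← 1.800000 + 0.47·(-0.076140) = 1.764214
y(0.94) ≈ 1.7642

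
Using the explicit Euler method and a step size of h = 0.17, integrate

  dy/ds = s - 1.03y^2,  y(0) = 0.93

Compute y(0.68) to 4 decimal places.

Euler: y_{n+1} = y_n + h·f(s_n, y_n).
s=0.000000, y=0.930000: f=-0.890847 → y ← 0.930000 + 0.17·(-0.890847) = 0.778556
s=0.170000, y=0.778556: f=-0.454334 → y ← 0.778556 + 0.17·(-0.454334) = 0.701319
s=0.340000, y=0.701319: f=-0.166604 → y ← 0.701319 + 0.17·(-0.166604) = 0.672997
s=0.510000, y=0.672997: f=0.043488 → y ← 0.672997 + 0.17·0.043488 = 0.680389
y(0.68) ≈ 0.6804

0.6804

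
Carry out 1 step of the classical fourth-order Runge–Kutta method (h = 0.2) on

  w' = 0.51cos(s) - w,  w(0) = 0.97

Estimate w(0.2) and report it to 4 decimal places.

RK4: k1 = f(s_n, w_n); k2 = f(s_n + h/2, w_n + (h/2)·k1); k3 = f(s_n + h/2, w_n + (h/2)·k2); k4 = f(s_n + h, w_n + h·k3); w_{n+1} = w_n + (h/6)·(k1 + 2k2 + 2k3 + k4).
s=0.000000, w=0.970000:
  k1 = f(0.000000, 0.970000) = -0.460000
  k2 = f(0.100000, 0.924000) = -0.416548
  k3 = f(0.100000, 0.928345) = -0.420893
  k4 = f(0.200000, 0.885821) = -0.385987
  w ← 0.970000 + (0.2/6)·(k1 + 2k2 + 2k3 + k4) = 0.885971
w(0.2) ≈ 0.8860

0.8860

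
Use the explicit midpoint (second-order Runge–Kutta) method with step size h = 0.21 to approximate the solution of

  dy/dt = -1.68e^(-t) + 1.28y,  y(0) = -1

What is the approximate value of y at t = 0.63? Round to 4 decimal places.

Midpoint: k1 = f(t_n, y_n); k2 = f(t_n + h/2, y_n + (h/2)·k1); y_{n+1} = y_n + h·k2.
t=0.000000, y=-1.000000:
  k1 = f(0.000000, -1.000000) = -2.960000
  k2 = f(0.105000, -1.310800) = -3.190369
  y ← -1.000000 + 0.21·(-3.190369) = -1.669978
t=0.210000, y=-1.669978:
  k1 = f(0.210000, -1.669978) = -3.499353
  k2 = f(0.315000, -2.037410) = -3.833930
  y ← -1.669978 + 0.21·(-3.833930) = -2.475103
t=0.420000, y=-2.475103:
  k1 = f(0.420000, -2.475103) = -4.271970
  k2 = f(0.525000, -2.923660) = -4.736097
  y ← -2.475103 + 0.21·(-4.736097) = -3.469683
y(0.63) ≈ -3.4697

-3.4697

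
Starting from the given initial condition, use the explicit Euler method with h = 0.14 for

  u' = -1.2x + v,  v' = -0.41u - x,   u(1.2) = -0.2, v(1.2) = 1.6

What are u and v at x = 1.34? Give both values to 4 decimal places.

-0.1776, 1.4435

Euler on (u,v): u_{n+1} = u_n + h·u', v_{n+1} = v_n + h·v'.
1.200000: (-0.200000, 1.600000); f=(0.160000, -1.118000) → (-0.177600, 1.443480)
(u(1.34), v(1.34)) ≈ (-0.1776, 1.4435)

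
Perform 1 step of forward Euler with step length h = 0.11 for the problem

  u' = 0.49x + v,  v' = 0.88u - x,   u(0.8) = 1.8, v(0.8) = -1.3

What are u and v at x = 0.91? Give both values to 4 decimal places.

Euler on (u,v): u_{n+1} = u_n + h·u', v_{n+1} = v_n + h·v'.
0.800000: (1.800000, -1.300000); f=(-0.908000, 0.784000) → (1.700120, -1.213760)
(u(0.91), v(0.91)) ≈ (1.7001, -1.2138)

1.7001, -1.2138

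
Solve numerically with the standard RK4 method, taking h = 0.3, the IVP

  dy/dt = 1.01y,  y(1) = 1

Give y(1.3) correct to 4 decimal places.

1.3539

RK4: k1 = f(t_n, y_n); k2 = f(t_n + h/2, y_n + (h/2)·k1); k3 = f(t_n + h/2, y_n + (h/2)·k2); k4 = f(t_n + h, y_n + h·k3); y_{n+1} = y_n + (h/6)·(k1 + 2k2 + 2k3 + k4).
t=1.000000, y=1.000000:
  k1 = f(1.000000, 1.000000) = 1.010000
  k2 = f(1.150000, 1.151500) = 1.163015
  k3 = f(1.150000, 1.174452) = 1.186197
  k4 = f(1.300000, 1.355859) = 1.369418
  y ← 1.000000 + (0.3/6)·(k1 + 2k2 + 2k3 + k4) = 1.353892
y(1.3) ≈ 1.3539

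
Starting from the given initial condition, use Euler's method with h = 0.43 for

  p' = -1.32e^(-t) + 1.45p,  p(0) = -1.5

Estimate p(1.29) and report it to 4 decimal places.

-8.7544

Euler: p_{n+1} = p_n + h·f(t_n, p_n).
t=0.000000, p=-1.500000: f=-3.495000 → p ← -1.500000 + 0.43·(-3.495000) = -3.002850
t=0.430000, p=-3.002850: f=-5.212805 → p ← -3.002850 + 0.43·(-5.212805) = -5.244356
t=0.860000, p=-5.244356: f=-8.162890 → p ← -5.244356 + 0.43·(-8.162890) = -8.754399
p(1.29) ≈ -8.7544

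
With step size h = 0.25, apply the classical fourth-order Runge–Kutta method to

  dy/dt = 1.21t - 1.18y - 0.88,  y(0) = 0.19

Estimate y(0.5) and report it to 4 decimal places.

-0.1016

RK4: k1 = f(t_n, y_n); k2 = f(t_n + h/2, y_n + (h/2)·k1); k3 = f(t_n + h/2, y_n + (h/2)·k2); k4 = f(t_n + h, y_n + h·k3); y_{n+1} = y_n + (h/6)·(k1 + 2k2 + 2k3 + k4).
t=0.000000, y=0.190000:
  k1 = f(0.000000, 0.190000) = -1.104200
  k2 = f(0.125000, 0.051975) = -0.790080
  k3 = f(0.125000, 0.091240) = -0.836413
  k4 = f(0.250000, -0.019103) = -0.554958
  y ← 0.190000 + (0.25/6)·(k1 + 2k2 + 2k3 + k4) = -0.014673
t=0.250000, y=-0.014673:
  k1 = f(0.250000, -0.014673) = -0.560186
  k2 = f(0.375000, -0.084696) = -0.326309
  k3 = f(0.375000, -0.055461) = -0.360806
  k4 = f(0.500000, -0.104874) = -0.151249
  y ← -0.014673 + (0.25/6)·(k1 + 2k2 + 2k3 + k4) = -0.101575
y(0.5) ≈ -0.1016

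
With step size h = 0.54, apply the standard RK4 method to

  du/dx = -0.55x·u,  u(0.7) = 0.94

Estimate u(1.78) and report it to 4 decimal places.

RK4: k1 = f(x_n, u_n); k2 = f(x_n + h/2, u_n + (h/2)·k1); k3 = f(x_n + h/2, u_n + (h/2)·k2); k4 = f(x_n + h, u_n + h·k3); u_{n+1} = u_n + (h/6)·(k1 + 2k2 + 2k3 + k4).
x=0.700000, u=0.940000:
  k1 = f(0.700000, 0.940000) = -0.361900
  k2 = f(0.970000, 0.842287) = -0.449360
  k3 = f(0.970000, 0.818673) = -0.436762
  k4 = f(1.240000, 0.704149) = -0.480229
  u ← 0.940000 + (0.54/6)·(k1 + 2k2 + 2k3 + k4) = 0.704706
x=1.240000, u=0.704706:
  k1 = f(1.240000, 0.704706) = -0.480610
  k2 = f(1.510000, 0.574942) = -0.477489
  k3 = f(1.510000, 0.575784) = -0.478189
  k4 = f(1.780000, 0.446484) = -0.437108
  u ← 0.704706 + (0.54/6)·(k1 + 2k2 + 2k3 + k4) = 0.450090
u(1.78) ≈ 0.4501

0.4501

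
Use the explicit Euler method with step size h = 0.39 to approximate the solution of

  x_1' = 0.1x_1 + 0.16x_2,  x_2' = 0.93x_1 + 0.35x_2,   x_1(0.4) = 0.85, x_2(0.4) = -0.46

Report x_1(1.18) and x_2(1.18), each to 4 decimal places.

0.8744, 0.0661

Euler on (x_1,x_2): x_1_{n+1} = x_1_n + h·x_1', x_2_{n+1} = x_2_n + h·x_2'.
0.400000: (0.850000, -0.460000); f=(0.011400, 0.629500) → (0.854446, -0.214495)
0.790000: (0.854446, -0.214495); f=(0.051125, 0.719562) → (0.874385, 0.066134)
(x_1(1.18), x_2(1.18)) ≈ (0.8744, 0.0661)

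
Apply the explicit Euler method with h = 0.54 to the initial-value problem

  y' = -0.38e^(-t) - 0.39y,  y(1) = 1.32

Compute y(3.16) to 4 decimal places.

Euler: y_{n+1} = y_n + h·f(t_n, y_n).
t=1.000000, y=1.320000: f=-0.654594 → y ← 1.320000 + 0.54·(-0.654594) = 0.966519
t=1.540000, y=0.966519: f=-0.458407 → y ← 0.966519 + 0.54·(-0.458407) = 0.718979
t=2.080000, y=0.718979: f=-0.327875 → y ← 0.718979 + 0.54·(-0.327875) = 0.541927
t=2.620000, y=0.541927: f=-0.239016 → y ← 0.541927 + 0.54·(-0.239016) = 0.412858
y(3.16) ≈ 0.4129

0.4129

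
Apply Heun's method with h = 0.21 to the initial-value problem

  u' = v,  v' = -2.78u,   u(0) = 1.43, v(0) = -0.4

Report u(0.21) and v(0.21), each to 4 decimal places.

Heun on (u,v): k1 = f(s_n, state_n); k2 = f(s_n + h, state_n + h·k1); state_{n+1} = state_n + (h/2)·(k1 + k2).
0.000000: (1.430000, -0.400000)
  k1 = (-0.400000, -3.975400)
  predictor → (1.346000, -1.234834)
  k2 = (-1.234834, -3.741880)
  → (1.258342, -1.210314)
(u(0.21), v(0.21)) ≈ (1.2583, -1.2103)

1.2583, -1.2103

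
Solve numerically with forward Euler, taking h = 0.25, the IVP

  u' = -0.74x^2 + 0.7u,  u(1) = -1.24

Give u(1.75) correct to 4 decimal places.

-3.0229

Euler: u_{n+1} = u_n + h·f(x_n, u_n).
x=1.000000, u=-1.240000: f=-1.608000 → u ← -1.240000 + 0.25·(-1.608000) = -1.642000
x=1.250000, u=-1.642000: f=-2.305650 → u ← -1.642000 + 0.25·(-2.305650) = -2.218412
x=1.500000, u=-2.218412: f=-3.217889 → u ← -2.218412 + 0.25·(-3.217889) = -3.022885
u(1.75) ≈ -3.0229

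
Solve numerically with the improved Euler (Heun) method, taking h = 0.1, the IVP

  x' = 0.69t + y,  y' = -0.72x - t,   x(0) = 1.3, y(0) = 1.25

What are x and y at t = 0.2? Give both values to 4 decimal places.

1.5432, 1.0250

Heun on (x,y): k1 = f(t_n, state_n); k2 = f(t_n + h, state_n + h·k1); state_{n+1} = state_n + (h/2)·(k1 + k2).
0.000000: (1.300000, 1.250000)
  k1 = (1.250000, -0.936000)
  predictor → (1.425000, 1.156400)
  k2 = (1.225400, -1.126000)
  → (1.423770, 1.146900)
0.100000: (1.423770, 1.146900)
  k1 = (1.215900, -1.125114)
  predictor → (1.545360, 1.034389)
  k2 = (1.172389, -1.312659)
  → (1.543184, 1.025011)
(x(0.2), y(0.2)) ≈ (1.5432, 1.0250)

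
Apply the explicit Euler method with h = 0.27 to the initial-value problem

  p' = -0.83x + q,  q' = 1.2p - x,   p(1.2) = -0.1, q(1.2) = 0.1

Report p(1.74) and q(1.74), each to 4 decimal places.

Euler on (p,q): p_{n+1} = p_n + h·p', q_{n+1} = q_n + h·q'.
1.200000: (-0.100000, 0.100000); f=(-0.896000, -1.320000) → (-0.341920, -0.256400)
1.470000: (-0.341920, -0.256400); f=(-1.476500, -1.880304) → (-0.740575, -0.764082)
(p(1.74), q(1.74)) ≈ (-0.7406, -0.7641)

-0.7406, -0.7641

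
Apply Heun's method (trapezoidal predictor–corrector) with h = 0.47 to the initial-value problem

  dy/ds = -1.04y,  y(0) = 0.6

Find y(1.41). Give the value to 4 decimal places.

0.1505

Heun: k1 = f(s_n, y_n); k2 = f(s_n + h, y_n + h·k1); y_{n+1} = y_n + (h/2)·(k1 + k2).
s=0.000000, y=0.600000:
  k1 = f(0.000000, 0.600000) = -0.624000
  k2 = f(0.470000, 0.306720) = -0.318989
  y ← 0.600000 + (0.47/2)·(-0.624000 + (-0.318989)) = 0.378398
s=0.470000, y=0.378398:
  k1 = f(0.470000, 0.378398) = -0.393534
  k2 = f(0.940000, 0.193437) = -0.201174
  y ← 0.378398 + (0.47/2)·(-0.393534 + (-0.201174)) = 0.238641
s=0.940000, y=0.238641:
  k1 = f(0.940000, 0.238641) = -0.248187
  k2 = f(1.410000, 0.121993) = -0.126873
  y ← 0.238641 + (0.47/2)·(-0.248187 + (-0.126873)) = 0.150502
y(1.41) ≈ 0.1505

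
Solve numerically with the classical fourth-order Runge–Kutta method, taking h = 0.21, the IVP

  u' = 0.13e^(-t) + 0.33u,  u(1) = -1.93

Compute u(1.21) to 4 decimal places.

-2.0591

RK4: k1 = f(t_n, u_n); k2 = f(t_n + h/2, u_n + (h/2)·k1); k3 = f(t_n + h/2, u_n + (h/2)·k2); k4 = f(t_n + h, u_n + h·k3); u_{n+1} = u_n + (h/6)·(k1 + 2k2 + 2k3 + k4).
t=1.000000, u=-1.930000:
  k1 = f(1.000000, -1.930000) = -0.589076
  k2 = f(1.105000, -1.991853) = -0.614254
  k3 = f(1.105000, -1.994497) = -0.615126
  k4 = f(1.210000, -2.059177) = -0.640763
  u ← -1.930000 + (0.21/6)·(k1 + 2k2 + 2k3 + k4) = -2.059101
u(1.21) ≈ -2.0591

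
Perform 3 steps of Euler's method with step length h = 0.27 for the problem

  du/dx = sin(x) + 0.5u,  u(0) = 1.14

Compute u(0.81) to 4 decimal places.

Euler: u_{n+1} = u_n + h·f(x_n, u_n).
x=0.000000, u=1.140000: f=0.570000 → u ← 1.140000 + 0.27·0.570000 = 1.293900
x=0.270000, u=1.293900: f=0.913681 → u ← 1.293900 + 0.27·0.913681 = 1.540594
x=0.540000, u=1.540594: f=1.284433 → u ← 1.540594 + 0.27·1.284433 = 1.887391
u(0.81) ≈ 1.8874

1.8874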